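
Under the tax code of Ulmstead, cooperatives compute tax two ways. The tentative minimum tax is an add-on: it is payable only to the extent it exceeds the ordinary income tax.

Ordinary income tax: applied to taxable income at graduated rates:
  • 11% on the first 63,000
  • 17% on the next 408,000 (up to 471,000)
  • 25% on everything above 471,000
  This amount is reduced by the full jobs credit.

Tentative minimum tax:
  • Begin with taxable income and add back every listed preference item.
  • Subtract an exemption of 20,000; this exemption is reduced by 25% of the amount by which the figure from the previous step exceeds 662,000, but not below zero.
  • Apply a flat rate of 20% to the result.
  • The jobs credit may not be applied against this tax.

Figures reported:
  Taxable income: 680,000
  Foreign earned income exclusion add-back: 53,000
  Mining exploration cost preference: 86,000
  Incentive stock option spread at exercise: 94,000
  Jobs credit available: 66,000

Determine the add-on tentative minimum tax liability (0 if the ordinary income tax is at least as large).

Tentative minimum tax:
  Adjusted income: 680,000 + 53,000 + 86,000 + 94,000 = 913,000
  Exemption: 25% × (913,000 − 662,000) = 62,750 ≥ 20,000, so the exemption is fully phased out
  Base: 913,000 − 0 = 913,000
  913,000 × 20% = 182,600

Ordinary income tax:
  63,000 × 11% = 6,930
  408,000 × 17% = 69,360
  209,000 × 25% = 52,250
  → 128,540
  Less jobs credit 66,000 → 62,540

Excess of tentative minimum tax over ordinary income tax: 182,600 − 62,540 = 120,060.

120,060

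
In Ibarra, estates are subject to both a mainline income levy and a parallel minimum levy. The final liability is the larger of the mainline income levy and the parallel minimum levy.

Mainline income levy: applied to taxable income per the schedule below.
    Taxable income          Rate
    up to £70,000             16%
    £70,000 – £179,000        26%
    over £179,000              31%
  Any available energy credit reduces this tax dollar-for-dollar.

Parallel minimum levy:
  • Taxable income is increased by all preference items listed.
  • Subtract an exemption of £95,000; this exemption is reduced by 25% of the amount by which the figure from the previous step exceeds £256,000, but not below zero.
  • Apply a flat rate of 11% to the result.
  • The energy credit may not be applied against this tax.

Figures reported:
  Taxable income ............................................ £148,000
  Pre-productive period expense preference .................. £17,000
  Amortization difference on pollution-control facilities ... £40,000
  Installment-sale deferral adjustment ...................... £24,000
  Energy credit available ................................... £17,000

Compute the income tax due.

£14,740

Parallel minimum levy:
  Adjusted income: £148,000 + £17,000 + £40,000 + £24,000 = £229,000
  Exemption: £229,000 ≤ £256,000, so full £95,000 applies
  Base: £229,000 − £95,000 = £134,000
  £134,000 × 11% = £14,740

Mainline income levy:
  £70,000 × 16% = £11,200
  £78,000 × 26% = £20,280
  → £31,480
  Less energy credit £17,000 → £14,480

£14,740 > £14,480, so the parallel minimum levy is the binding amount.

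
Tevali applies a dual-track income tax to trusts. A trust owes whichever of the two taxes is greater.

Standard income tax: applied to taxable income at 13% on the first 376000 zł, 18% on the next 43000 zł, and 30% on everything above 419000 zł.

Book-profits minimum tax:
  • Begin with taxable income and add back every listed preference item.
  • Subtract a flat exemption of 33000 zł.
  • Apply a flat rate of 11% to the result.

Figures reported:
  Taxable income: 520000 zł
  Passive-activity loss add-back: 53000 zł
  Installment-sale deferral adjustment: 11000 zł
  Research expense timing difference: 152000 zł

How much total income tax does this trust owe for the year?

Standard income tax:
  376000 zł × 13% = 48880 zł
  43000 zł × 18% = 7740 zł
  101000 zł × 30% = 30300 zł
  → 86920 zł

Book-profits minimum tax:
  Adjusted income: 520000 zł + 53000 zł + 11000 zł + 152000 zł = 736000 zł
  Less exemption 33000 zł → base 703000 zł
  703000 zł × 11% = 77330 zł

86920 zł > 77330 zł, so the standard income tax governs.

86920 zł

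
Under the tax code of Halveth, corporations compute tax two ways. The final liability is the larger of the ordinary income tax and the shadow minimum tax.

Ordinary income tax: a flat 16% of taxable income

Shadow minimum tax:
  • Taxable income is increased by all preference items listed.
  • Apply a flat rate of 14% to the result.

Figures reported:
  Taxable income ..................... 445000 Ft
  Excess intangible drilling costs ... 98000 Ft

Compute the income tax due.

76020 Ft

Shadow minimum tax:
  Adjusted income: 445000 Ft + 98000 Ft = 543000 Ft
  543000 Ft × 14% = 76020 Ft

Ordinary income tax:
  445000 Ft × 16% = 71200 Ft

76020 Ft > 71200 Ft, so the shadow minimum tax is the binding amount.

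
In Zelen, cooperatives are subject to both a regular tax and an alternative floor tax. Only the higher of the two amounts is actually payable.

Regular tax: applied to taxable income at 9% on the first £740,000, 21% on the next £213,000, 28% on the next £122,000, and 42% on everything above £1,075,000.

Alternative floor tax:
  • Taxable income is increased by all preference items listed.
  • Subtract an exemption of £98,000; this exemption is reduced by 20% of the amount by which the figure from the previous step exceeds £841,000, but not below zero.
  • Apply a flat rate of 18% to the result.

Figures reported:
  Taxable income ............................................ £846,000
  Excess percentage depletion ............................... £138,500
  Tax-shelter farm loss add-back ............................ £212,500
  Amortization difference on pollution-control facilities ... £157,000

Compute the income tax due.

Regular tax:
  £740,000 × 9% = £66,600
  £106,000 × 21% = £22,260
  → £88,860

Alternative floor tax:
  Adjusted income: £846,000 + £138,500 + £212,500 + £157,000 = £1,354,000
  Exemption: 20% × (£1,354,000 − £841,000) = £102,600 ≥ £98,000, so the exemption is fully phased out
  Base: £1,354,000 − £0 = £1,354,000
  £1,354,000 × 18% = £243,720

£243,720 > £88,860, so the alternative floor tax is the binding amount.

£243,720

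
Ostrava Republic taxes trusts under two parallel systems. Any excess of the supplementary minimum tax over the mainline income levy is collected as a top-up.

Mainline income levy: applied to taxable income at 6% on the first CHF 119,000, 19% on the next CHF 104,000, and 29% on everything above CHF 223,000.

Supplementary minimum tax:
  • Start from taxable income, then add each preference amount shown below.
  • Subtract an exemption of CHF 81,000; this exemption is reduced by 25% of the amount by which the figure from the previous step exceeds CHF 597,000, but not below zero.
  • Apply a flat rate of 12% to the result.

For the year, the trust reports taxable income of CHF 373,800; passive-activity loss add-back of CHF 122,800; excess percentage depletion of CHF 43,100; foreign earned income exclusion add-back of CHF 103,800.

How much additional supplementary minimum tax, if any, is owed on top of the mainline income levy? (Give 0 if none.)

Mainline income levy:
  CHF 119,000 × 6% = CHF 7,140
  CHF 104,000 × 19% = CHF 19,760
  CHF 150,800 × 29% = CHF 43,732
  → CHF 70,632

Supplementary minimum tax:
  Adjusted income: CHF 373,800 + CHF 122,800 + CHF 43,100 + CHF 103,800 = CHF 643,500
  Exemption: CHF 81,000 − 25% × (CHF 643,500 − CHF 597,000) = CHF 81,000 − CHF 11,625 = CHF 69,375
  Base: CHF 643,500 − CHF 69,375 = CHF 574,125
  CHF 574,125 × 12% = CHF 68,895

CHF 68,895 ≤ CHF 70,632, so no add-on is due.

CHF 0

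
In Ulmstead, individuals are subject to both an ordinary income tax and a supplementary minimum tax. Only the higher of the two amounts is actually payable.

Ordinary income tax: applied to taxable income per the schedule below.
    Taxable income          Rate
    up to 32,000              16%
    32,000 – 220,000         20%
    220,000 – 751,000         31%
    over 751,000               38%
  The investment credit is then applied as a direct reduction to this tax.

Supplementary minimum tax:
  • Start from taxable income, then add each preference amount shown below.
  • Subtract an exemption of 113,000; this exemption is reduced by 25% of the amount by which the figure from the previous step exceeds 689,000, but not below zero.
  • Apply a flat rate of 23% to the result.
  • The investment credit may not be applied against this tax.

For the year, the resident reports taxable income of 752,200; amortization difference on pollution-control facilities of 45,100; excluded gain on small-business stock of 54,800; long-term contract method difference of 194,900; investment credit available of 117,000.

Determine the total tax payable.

235,405

Ordinary income tax:
  32,000 × 16% = 5,120
  188,000 × 20% = 37,600
  531,000 × 31% = 164,610
  1,200 × 38% = 456
  → 207,786
  Less investment credit 117,000 → 90,786

Supplementary minimum tax:
  Adjusted income: 752,200 + 45,100 + 54,800 + 194,900 = 1,047,000
  Exemption: 113,000 − 25% × (1,047,000 − 689,000) = 113,000 − 89,500 = 23,500
  Base: 1,047,000 − 23,500 = 1,023,500
  1,023,500 × 23% = 235,405

235,405 > 90,786, so the supplementary minimum tax is the binding amount.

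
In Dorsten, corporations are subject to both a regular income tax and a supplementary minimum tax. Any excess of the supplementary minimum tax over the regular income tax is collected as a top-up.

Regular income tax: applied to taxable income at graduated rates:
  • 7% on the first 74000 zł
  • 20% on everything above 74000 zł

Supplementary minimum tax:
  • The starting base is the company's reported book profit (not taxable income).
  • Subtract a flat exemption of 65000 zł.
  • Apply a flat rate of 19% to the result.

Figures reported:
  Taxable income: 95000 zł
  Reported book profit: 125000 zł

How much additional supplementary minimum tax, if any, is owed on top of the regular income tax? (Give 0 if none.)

2020 zł

Regular income tax:
  74000 zł × 7% = 5180 zł
  21000 zł × 20% = 4200 zł
  → 9380 zł

Supplementary minimum tax:
  Base (reported book profit): 125000 zł
  Less exemption 65000 zł → base 60000 zł
  60000 zł × 19% = 11400 zł

Excess of supplementary minimum tax over regular income tax: 11400 zł − 9380 zł = 2020 zł.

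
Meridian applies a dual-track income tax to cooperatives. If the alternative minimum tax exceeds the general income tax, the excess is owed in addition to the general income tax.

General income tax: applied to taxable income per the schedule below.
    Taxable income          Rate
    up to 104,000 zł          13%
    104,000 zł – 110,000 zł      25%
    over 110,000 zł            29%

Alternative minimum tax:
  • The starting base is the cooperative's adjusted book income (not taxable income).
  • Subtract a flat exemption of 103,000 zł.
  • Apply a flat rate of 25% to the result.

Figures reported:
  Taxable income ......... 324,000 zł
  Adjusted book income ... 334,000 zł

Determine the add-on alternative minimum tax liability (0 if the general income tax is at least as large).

0 zł

General income tax:
  104,000 zł × 13% = 13,520 zł
  6,000 zł × 25% = 1,500 zł
  214,000 zł × 29% = 62,060 zł
  → 77,080 zł

Alternative minimum tax:
  Base (adjusted book income): 334,000 zł
  Less exemption 103,000 zł → base 231,000 zł
  231,000 zł × 25% = 57,750 zł

57,750 zł ≤ 77,080 zł, so no add-on is due.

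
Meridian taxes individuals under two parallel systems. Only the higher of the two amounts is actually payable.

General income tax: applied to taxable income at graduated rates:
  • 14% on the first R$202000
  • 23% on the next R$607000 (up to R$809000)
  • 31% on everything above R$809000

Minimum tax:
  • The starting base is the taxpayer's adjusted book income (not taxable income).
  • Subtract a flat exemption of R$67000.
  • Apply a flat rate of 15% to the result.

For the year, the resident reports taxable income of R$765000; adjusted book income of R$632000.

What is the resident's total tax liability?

R$157770

Minimum tax:
  Base (adjusted book income): R$632000
  Less exemption R$67000 → base R$565000
  R$565000 × 15% = R$84750

General income tax:
  R$202000 × 14% = R$28280
  R$563000 × 23% = R$129490
  → R$157770

R$157770 > R$84750, so the general income tax governs.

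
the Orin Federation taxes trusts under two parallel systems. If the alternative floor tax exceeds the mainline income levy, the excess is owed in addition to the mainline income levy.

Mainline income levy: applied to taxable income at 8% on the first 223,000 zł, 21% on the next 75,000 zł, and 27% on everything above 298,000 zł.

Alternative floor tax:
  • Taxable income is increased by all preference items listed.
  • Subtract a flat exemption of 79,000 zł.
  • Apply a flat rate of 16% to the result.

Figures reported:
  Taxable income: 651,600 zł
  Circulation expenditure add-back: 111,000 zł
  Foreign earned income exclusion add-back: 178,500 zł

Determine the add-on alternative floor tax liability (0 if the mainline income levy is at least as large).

Mainline income levy:
  223,000 zł × 8% = 17,840 zł
  75,000 zł × 21% = 15,750 zł
  353,600 zł × 27% = 95,472 zł
  → 129,062 zł

Alternative floor tax:
  Adjusted income: 651,600 zł + 111,000 zł + 178,500 zł = 941,100 zł
  Less exemption 79,000 zł → base 862,100 zł
  862,100 zł × 16% = 137,936 zł

Excess of alternative floor tax over mainline income levy: 137,936 zł − 129,062 zł = 8,874 zł.

8,874 zł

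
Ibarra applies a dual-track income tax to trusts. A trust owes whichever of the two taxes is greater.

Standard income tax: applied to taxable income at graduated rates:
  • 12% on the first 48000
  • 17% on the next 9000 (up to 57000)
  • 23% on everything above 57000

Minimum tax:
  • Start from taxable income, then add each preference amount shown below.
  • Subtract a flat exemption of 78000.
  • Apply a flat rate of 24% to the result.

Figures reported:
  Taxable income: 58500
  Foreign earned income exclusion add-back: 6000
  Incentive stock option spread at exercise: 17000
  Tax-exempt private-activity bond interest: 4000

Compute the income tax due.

Minimum tax:
  Adjusted income: 58500 + 6000 + 17000 + 4000 = 85500
  Less exemption 78000 → base 7500
  7500 × 24% = 1800

Standard income tax:
  48000 × 12% = 5760
  9000 × 17% = 1530
  1500 × 23% = 345
  → 7635

7635 > 1800, so the standard income tax governs.

7635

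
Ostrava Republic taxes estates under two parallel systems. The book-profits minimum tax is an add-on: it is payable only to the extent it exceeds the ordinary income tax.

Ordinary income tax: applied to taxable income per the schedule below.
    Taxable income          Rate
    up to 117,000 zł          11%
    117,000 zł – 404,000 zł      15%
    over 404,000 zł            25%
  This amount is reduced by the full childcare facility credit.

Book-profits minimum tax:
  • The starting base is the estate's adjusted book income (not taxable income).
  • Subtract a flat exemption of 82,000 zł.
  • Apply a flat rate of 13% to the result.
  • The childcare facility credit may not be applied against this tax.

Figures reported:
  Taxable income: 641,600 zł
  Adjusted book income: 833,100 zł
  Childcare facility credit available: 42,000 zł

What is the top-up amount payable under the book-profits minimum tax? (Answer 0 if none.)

24,323 zł

Ordinary income tax:
  117,000 zł × 11% = 12,870 zł
  287,000 zł × 15% = 43,050 zł
  237,600 zł × 25% = 59,400 zł
  → 115,320 zł
  Less childcare facility credit 42,000 zł → 73,320 zł

Book-profits minimum tax:
  Base (adjusted book income): 833,100 zł
  Less exemption 82,000 zł → base 751,100 zł
  751,100 zł × 13% = 97,643 zł

Excess of book-profits minimum tax over ordinary income tax: 97,643 zł − 73,320 zł = 24,323 zł.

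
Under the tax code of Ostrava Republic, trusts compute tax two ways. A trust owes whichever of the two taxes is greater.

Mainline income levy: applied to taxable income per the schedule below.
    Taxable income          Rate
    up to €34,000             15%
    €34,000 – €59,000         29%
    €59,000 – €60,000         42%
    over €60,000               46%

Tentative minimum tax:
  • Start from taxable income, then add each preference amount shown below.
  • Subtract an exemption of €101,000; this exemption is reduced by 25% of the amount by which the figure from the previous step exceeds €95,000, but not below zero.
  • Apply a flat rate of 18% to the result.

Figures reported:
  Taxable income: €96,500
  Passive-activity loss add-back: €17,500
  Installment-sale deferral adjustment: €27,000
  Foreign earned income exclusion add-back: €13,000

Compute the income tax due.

Tentative minimum tax:
  Adjusted income: €96,500 + €17,500 + €27,000 + €13,000 = €154,000
  Exemption: €101,000 − 25% × (€154,000 − €95,000) = €101,000 − €14,750 = €86,250
  Base: €154,000 − €86,250 = €67,750
  €67,750 × 18% = €12,195

Mainline income levy:
  €34,000 × 15% = €5,100
  €25,000 × 29% = €7,250
  €1,000 × 42% = €420
  €36,500 × 46% = €16,790
  → €29,560

€29,560 > €12,195, so the mainline income levy governs.

€29,560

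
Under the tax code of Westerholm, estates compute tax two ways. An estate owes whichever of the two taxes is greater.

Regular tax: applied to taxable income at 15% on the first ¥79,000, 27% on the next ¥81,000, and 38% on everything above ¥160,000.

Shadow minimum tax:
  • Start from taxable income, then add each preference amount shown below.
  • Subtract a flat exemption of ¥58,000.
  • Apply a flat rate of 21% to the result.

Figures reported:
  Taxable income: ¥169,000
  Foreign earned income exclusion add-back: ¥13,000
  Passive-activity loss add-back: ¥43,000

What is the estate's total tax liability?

Regular tax:
  ¥79,000 × 15% = ¥11,850
  ¥81,000 × 27% = ¥21,870
  ¥9,000 × 38% = ¥3,420
  → ¥37,140

Shadow minimum tax:
  Adjusted income: ¥169,000 + ¥13,000 + ¥43,000 = ¥225,000
  Less exemption ¥58,000 → base ¥167,000
  ¥167,000 × 21% = ¥35,070

¥37,140 > ¥35,070, so the regular tax governs.

¥37,140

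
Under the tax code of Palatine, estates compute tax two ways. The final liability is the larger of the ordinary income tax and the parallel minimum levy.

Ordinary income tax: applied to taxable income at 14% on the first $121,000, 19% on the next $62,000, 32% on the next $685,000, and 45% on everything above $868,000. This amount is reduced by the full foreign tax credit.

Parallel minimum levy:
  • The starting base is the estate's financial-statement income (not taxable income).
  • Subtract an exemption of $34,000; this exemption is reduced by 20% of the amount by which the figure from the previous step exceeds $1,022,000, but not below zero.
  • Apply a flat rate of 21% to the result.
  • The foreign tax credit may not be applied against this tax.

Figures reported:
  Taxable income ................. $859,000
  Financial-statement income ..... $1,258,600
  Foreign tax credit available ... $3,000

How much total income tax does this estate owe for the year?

$264,306

Ordinary income tax:
  $121,000 × 14% = $16,940
  $62,000 × 19% = $11,780
  $676,000 × 32% = $216,320
  → $245,040
  Less foreign tax credit $3,000 → $242,040

Parallel minimum levy:
  Base (financial-statement income): $1,258,600
  Exemption: 20% × ($1,258,600 − $1,022,000) = $47,320 ≥ $34,000, so the exemption is fully phased out
  Base: $1,258,600 − $0 = $1,258,600
  $1,258,600 × 21% = $264,306

$264,306 > $242,040, so the parallel minimum levy is the binding amount.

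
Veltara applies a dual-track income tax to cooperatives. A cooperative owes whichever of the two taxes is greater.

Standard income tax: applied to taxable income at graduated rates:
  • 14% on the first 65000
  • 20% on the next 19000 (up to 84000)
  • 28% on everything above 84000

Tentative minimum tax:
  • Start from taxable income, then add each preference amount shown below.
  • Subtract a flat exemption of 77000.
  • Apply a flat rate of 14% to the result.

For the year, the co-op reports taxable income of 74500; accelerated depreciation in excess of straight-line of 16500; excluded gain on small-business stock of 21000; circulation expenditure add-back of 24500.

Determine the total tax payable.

Standard income tax:
  65000 × 14% = 9100
  9500 × 20% = 1900
  → 11000

Tentative minimum tax:
  Adjusted income: 74500 + 16500 + 21000 + 24500 = 136500
  Less exemption 77000 → base 59500
  59500 × 14% = 8330

11000 > 8330, so the standard income tax governs.

11000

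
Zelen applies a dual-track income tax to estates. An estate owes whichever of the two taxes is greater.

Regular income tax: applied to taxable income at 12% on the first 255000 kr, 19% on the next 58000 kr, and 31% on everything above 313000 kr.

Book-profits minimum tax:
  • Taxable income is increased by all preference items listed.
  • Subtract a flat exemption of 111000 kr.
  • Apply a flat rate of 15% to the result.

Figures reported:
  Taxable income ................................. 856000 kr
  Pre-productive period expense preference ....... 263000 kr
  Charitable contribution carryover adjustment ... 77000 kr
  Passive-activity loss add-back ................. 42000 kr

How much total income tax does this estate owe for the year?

209950 kr

Regular income tax:
  255000 kr × 12% = 30600 kr
  58000 kr × 19% = 11020 kr
  543000 kr × 31% = 168330 kr
  → 209950 kr

Book-profits minimum tax:
  Adjusted income: 856000 kr + 263000 kr + 77000 kr + 42000 kr = 1238000 kr
  Less exemption 111000 kr → base 1127000 kr
  1127000 kr × 15% = 169050 kr

209950 kr > 169050 kr, so the regular income tax governs.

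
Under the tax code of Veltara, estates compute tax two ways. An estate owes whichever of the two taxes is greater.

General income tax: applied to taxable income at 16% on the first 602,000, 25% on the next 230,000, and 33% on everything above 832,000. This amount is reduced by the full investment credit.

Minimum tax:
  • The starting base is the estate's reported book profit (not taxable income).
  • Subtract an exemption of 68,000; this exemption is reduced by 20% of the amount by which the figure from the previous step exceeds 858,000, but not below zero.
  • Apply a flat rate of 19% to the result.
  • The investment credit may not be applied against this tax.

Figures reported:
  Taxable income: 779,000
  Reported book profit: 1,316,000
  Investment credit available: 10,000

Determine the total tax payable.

250,040

Minimum tax:
  Base (reported book profit): 1,316,000
  Exemption: 20% × (1,316,000 − 858,000) = 91,600 ≥ 68,000, so the exemption is fully phased out
  Base: 1,316,000 − 0 = 1,316,000
  1,316,000 × 19% = 250,040

General income tax:
  602,000 × 16% = 96,320
  177,000 × 25% = 44,250
  → 140,570
  Less investment credit 10,000 → 130,570

250,040 > 130,570, so the minimum tax is the binding amount.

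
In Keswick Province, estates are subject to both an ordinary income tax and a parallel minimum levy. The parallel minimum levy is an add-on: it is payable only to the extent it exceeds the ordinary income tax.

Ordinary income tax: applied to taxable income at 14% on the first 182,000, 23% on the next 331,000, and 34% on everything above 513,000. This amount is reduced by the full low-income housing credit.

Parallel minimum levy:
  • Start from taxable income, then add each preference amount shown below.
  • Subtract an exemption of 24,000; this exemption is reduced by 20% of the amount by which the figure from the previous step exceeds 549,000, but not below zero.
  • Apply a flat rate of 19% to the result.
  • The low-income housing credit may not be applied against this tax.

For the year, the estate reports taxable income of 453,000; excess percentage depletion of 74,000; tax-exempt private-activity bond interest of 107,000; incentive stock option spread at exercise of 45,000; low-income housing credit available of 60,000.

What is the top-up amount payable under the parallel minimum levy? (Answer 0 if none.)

Ordinary income tax:
  182,000 × 14% = 25,480
  271,000 × 23% = 62,330
  → 87,810
  Less low-income housing credit 60,000 → 27,810

Parallel minimum levy:
  Adjusted income: 453,000 + 74,000 + 107,000 + 45,000 = 679,000
  Exemption: 20% × (679,000 − 549,000) = 26,000 ≥ 24,000, so the exemption is fully phased out
  Base: 679,000 − 0 = 679,000
  679,000 × 19% = 129,010

Excess of parallel minimum levy over ordinary income tax: 129,010 − 27,810 = 101,200.

101,200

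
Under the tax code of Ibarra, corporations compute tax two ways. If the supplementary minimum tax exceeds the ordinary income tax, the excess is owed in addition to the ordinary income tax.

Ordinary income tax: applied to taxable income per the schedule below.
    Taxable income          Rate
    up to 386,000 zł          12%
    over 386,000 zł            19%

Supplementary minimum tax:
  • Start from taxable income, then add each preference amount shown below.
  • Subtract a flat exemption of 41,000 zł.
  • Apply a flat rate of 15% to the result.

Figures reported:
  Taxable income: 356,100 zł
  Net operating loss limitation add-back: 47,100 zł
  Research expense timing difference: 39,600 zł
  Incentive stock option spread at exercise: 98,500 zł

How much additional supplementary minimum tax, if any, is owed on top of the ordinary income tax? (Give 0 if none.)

32,313 zł

Supplementary minimum tax:
  Adjusted income: 356,100 zł + 47,100 zł + 39,600 zł + 98,500 zł = 541,300 zł
  Less exemption 41,000 zł → base 500,300 zł
  500,300 zł × 15% = 75,045 zł

Ordinary income tax:
  356,100 zł × 12% = 42,732 zł

Excess of supplementary minimum tax over ordinary income tax: 75,045 zł − 42,732 zł = 32,313 zł.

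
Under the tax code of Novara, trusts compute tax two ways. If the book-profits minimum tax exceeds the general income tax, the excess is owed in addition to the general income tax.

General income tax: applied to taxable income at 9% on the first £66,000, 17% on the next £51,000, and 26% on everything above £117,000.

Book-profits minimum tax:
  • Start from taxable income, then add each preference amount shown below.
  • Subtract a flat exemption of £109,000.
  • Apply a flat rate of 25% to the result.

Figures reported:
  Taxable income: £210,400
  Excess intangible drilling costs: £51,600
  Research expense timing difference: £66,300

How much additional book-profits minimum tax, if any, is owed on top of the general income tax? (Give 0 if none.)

£15,931

General income tax:
  £66,000 × 9% = £5,940
  £51,000 × 17% = £8,670
  £93,400 × 26% = £24,284
  → £38,894

Book-profits minimum tax:
  Adjusted income: £210,400 + £51,600 + £66,300 = £328,300
  Less exemption £109,000 → base £219,300
  £219,300 × 25% = £54,825

Excess of book-profits minimum tax over general income tax: £54,825 − £38,894 = £15,931.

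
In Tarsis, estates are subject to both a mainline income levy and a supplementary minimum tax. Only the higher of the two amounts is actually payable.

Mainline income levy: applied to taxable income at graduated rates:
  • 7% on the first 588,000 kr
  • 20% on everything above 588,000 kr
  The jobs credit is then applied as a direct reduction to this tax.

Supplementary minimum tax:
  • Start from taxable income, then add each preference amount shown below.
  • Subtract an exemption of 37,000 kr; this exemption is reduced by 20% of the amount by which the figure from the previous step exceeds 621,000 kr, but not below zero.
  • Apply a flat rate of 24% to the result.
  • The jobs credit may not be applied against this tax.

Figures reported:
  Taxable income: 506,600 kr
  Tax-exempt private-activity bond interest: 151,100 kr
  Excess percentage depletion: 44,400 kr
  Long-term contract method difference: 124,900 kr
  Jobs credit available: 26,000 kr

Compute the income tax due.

Supplementary minimum tax:
  Adjusted income: 506,600 kr + 151,100 kr + 44,400 kr + 124,900 kr = 827,000 kr
  Exemption: 20% × (827,000 kr − 621,000 kr) = 41,200 kr ≥ 37,000 kr, so the exemption is fully phased out
  Base: 827,000 kr − 0 kr = 827,000 kr
  827,000 kr × 24% = 198,480 kr

Mainline income levy:
  506,600 kr × 7% = 35,462 kr
  Less jobs credit 26,000 kr → 9,462 kr

198,480 kr > 9,462 kr, so the supplementary minimum tax is the binding amount.

198,480 kr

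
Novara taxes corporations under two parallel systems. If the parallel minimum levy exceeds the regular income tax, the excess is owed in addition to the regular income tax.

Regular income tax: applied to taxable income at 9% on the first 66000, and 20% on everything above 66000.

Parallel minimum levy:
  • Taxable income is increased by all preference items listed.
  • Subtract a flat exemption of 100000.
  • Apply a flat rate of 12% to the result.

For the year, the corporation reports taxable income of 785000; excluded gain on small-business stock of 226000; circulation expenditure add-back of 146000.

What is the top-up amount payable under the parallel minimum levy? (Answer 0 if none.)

Parallel minimum levy:
  Adjusted income: 785000 + 226000 + 146000 = 1157000
  Less exemption 100000 → base 1057000
  1057000 × 12% = 126840

Regular income tax:
  66000 × 9% = 5940
  719000 × 20% = 143800
  → 149740

126840 ≤ 149740, so no add-on is due.

0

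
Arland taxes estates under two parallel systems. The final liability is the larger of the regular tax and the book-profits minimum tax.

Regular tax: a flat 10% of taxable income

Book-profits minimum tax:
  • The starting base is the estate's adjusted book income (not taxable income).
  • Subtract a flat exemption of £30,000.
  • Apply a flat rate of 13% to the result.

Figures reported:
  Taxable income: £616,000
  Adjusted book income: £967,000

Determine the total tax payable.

£121,810

Regular tax:
  £616,000 × 10% = £61,600

Book-profits minimum tax:
  Base (adjusted book income): £967,000
  Less exemption £30,000 → base £937,000
  £937,000 × 13% = £121,810

£121,810 > £61,600, so the book-profits minimum tax is the binding amount.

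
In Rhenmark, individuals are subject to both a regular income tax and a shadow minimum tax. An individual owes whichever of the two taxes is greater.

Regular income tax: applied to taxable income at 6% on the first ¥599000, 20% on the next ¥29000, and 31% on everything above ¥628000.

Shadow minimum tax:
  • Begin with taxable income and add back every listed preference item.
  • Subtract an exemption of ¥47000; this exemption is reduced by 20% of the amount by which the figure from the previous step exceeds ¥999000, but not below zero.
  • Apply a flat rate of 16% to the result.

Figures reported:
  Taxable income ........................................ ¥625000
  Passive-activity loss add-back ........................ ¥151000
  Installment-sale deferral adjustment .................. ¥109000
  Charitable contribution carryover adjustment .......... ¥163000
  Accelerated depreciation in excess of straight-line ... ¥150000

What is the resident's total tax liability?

Regular income tax:
  ¥599000 × 6% = ¥35940
  ¥26000 × 20% = ¥5200
  → ¥41140

Shadow minimum tax:
  Adjusted income: ¥625000 + ¥151000 + ¥109000 + ¥163000 + ¥150000 = ¥1198000
  Exemption: ¥47000 − 20% × (¥1198000 − ¥999000) = ¥47000 − ¥39800 = ¥7200
  Base: ¥1198000 − ¥7200 = ¥1190800
  ¥1190800 × 16% = ¥190528

¥190528 > ¥41140, so the shadow minimum tax is the binding amount.

¥190528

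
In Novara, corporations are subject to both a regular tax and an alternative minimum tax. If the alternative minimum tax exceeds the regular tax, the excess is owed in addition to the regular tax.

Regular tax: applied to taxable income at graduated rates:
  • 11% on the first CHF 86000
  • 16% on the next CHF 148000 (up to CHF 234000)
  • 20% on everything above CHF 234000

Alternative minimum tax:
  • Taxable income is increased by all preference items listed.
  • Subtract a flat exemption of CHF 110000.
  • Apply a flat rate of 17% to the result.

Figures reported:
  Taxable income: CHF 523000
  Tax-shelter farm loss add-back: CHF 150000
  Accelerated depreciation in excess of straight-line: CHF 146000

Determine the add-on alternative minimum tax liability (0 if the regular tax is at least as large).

CHF 29590

Alternative minimum tax:
  Adjusted income: CHF 523000 + CHF 150000 + CHF 146000 = CHF 819000
  Less exemption CHF 110000 → base CHF 709000
  CHF 709000 × 17% = CHF 120530

Regular tax:
  CHF 86000 × 11% = CHF 9460
  CHF 148000 × 16% = CHF 23680
  CHF 289000 × 20% = CHF 57800
  → CHF 90940

Excess of alternative minimum tax over regular tax: CHF 120530 − CHF 90940 = CHF 29590.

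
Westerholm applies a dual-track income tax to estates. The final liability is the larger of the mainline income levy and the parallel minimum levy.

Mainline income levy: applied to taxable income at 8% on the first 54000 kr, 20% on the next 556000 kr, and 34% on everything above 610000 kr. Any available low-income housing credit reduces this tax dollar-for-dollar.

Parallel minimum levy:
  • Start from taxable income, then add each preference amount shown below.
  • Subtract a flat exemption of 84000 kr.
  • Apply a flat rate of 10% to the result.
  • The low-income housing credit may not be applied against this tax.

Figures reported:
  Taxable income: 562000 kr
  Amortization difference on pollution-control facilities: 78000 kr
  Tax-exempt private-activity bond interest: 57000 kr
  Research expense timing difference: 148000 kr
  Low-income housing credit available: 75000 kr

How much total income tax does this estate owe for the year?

Mainline income levy:
  54000 kr × 8% = 4320 kr
  508000 kr × 20% = 101600 kr
  → 105920 kr
  Less low-income housing credit 75000 kr → 30920 kr

Parallel minimum levy:
  Adjusted income: 562000 kr + 78000 kr + 57000 kr + 148000 kr = 845000 kr
  Less exemption 84000 kr → base 761000 kr
  761000 kr × 10% = 76100 kr

76100 kr > 30920 kr, so the parallel minimum levy is the binding amount.

76100 kr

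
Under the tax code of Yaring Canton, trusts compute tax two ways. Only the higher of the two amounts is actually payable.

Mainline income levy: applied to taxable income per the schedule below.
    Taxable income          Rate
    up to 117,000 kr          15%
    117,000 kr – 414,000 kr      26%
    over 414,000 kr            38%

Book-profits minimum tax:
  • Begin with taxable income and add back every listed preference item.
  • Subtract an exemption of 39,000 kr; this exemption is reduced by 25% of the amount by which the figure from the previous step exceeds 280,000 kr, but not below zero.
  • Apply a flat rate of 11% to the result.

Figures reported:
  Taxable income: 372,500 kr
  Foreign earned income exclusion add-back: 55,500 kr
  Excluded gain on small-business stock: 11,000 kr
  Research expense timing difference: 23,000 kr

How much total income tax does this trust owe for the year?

83,980 kr

Book-profits minimum tax:
  Adjusted income: 372,500 kr + 55,500 kr + 11,000 kr + 23,000 kr = 462,000 kr
  Exemption: 25% × (462,000 kr − 280,000 kr) = 45,500 kr ≥ 39,000 kr, so the exemption is fully phased out
  Base: 462,000 kr − 0 kr = 462,000 kr
  462,000 kr × 11% = 50,820 kr

Mainline income levy:
  117,000 kr × 15% = 17,550 kr
  255,500 kr × 26% = 66,430 kr
  → 83,980 kr

83,980 kr > 50,820 kr, so the mainline income levy governs.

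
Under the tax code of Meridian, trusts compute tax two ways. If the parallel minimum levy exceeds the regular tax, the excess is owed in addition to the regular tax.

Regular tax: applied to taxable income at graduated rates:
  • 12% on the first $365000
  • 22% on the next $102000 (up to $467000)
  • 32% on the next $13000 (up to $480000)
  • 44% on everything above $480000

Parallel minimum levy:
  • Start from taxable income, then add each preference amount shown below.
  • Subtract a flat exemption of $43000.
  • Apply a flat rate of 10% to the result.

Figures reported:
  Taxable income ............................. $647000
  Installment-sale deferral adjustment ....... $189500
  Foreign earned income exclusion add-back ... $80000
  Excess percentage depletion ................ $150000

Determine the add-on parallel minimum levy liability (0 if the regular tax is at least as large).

Regular tax:
  $365000 × 12% = $43800
  $102000 × 22% = $22440
  $13000 × 32% = $4160
  $167000 × 44% = $73480
  → $143880

Parallel minimum levy:
  Adjusted income: $647000 + $189500 + $80000 + $150000 = $1066500
  Less exemption $43000 → base $1023500
  $1023500 × 10% = $102350

$102350 ≤ $143880, so no add-on is due.

$0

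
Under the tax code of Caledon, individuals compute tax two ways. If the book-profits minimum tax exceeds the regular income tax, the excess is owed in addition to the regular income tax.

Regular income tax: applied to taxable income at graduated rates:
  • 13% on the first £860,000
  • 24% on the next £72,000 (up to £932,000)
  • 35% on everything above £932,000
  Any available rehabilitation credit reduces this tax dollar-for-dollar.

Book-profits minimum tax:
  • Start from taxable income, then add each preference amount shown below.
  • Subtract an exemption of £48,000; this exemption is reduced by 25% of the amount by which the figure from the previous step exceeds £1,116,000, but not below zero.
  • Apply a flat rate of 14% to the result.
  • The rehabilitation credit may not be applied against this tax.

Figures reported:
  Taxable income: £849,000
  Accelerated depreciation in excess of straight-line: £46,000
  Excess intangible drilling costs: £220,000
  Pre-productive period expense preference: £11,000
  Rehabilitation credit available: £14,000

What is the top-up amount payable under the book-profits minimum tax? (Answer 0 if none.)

£54,900

Regular income tax:
  £849,000 × 13% = £110,370
  Less rehabilitation credit £14,000 → £96,370

Book-profits minimum tax:
  Adjusted income: £849,000 + £46,000 + £220,000 + £11,000 = £1,126,000
  Exemption: £48,000 − 25% × (£1,126,000 − £1,116,000) = £48,000 − £2,500 = £45,500
  Base: £1,126,000 − £45,500 = £1,080,500
  £1,080,500 × 14% = £151,270

Excess of book-profits minimum tax over regular income tax: £151,270 − £96,370 = £54,900.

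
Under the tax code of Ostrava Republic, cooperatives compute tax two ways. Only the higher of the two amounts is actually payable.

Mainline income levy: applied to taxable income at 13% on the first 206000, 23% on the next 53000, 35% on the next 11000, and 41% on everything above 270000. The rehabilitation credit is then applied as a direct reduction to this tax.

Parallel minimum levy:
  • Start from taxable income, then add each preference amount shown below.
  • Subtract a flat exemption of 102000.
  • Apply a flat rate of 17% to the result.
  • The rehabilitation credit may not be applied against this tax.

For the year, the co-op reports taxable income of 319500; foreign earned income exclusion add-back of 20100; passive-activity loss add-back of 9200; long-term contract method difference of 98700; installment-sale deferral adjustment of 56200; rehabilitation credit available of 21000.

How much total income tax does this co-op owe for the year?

68289

Parallel minimum levy:
  Adjusted income: 319500 + 20100 + 9200 + 98700 + 56200 = 503700
  Less exemption 102000 → base 401700
  401700 × 17% = 68289

Mainline income levy:
  206000 × 13% = 26780
  53000 × 23% = 12190
  11000 × 35% = 3850
  49500 × 41% = 20295
  → 63115
  Less rehabilitation credit 21000 → 42115

68289 > 42115, so the parallel minimum levy is the binding amount.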